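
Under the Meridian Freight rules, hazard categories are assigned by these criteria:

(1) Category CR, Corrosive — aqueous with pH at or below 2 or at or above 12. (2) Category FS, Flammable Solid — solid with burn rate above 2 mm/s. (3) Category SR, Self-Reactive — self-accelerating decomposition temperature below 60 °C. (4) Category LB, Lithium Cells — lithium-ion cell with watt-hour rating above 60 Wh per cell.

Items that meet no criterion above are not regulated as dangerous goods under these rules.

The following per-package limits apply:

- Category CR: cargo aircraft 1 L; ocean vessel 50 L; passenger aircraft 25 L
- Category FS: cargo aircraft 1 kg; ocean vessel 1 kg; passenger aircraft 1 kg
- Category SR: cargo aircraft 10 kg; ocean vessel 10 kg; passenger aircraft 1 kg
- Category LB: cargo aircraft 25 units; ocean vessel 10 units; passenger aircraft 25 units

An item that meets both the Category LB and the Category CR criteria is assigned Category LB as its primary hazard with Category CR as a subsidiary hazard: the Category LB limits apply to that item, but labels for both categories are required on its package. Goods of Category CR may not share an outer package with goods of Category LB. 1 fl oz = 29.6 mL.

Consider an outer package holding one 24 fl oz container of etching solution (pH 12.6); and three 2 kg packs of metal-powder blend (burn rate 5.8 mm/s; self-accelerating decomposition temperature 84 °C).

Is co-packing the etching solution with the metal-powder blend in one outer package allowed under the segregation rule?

Yes

Etching solution: pH 12.6 ≥ 12 → Category CR (Corrosive).
Metal-powder blend: burn rate 5.8 mm/s > 2 mm/s → Category FS (Flammable Solid).
No segregation rule bars Category CR with Category FS.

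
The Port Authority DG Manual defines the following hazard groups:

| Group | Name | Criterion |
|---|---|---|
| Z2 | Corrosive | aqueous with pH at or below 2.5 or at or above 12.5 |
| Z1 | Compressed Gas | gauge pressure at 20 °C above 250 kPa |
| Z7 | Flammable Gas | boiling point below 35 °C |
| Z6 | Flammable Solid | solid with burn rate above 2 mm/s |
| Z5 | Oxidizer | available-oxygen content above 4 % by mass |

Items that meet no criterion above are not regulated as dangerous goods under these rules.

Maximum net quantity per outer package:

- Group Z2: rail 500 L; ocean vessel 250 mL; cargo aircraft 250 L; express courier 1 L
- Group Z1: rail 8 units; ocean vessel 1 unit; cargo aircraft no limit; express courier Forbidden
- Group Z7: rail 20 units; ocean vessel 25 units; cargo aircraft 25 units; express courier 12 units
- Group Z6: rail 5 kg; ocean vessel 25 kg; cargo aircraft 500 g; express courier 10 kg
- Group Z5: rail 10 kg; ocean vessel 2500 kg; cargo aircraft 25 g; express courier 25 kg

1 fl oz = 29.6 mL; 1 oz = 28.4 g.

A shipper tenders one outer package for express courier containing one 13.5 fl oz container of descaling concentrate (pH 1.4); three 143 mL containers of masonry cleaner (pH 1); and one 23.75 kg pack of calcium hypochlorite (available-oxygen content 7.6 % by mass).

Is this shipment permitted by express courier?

Yes

Descaling concentrate: pH 1.4 ≤ 2.5 → Group Z2 (Corrosive).
Masonry cleaner: pH 1 ≤ 2.5 → Group Z2 (Corrosive).
Available-oxygen content 7.6 % by mass meets the Group Z5 criterion (Oxidizer), so the calcium hypochlorite is Group Z5.
Group Z2 net quantity: (one 13.5 fl oz container = 399.6 mL) + (three 143 mL containers = 429 mL) = 828.6 mL.
828.6 mL ≤ 1 L (express courier limit, Group Z2) — within limit.
Group Z5 quantity: 23.75 kg.
23.75 kg is within the express courier limit of 25 kg for Group Z5.
Every hazard group is within its express courier limit and no segregation rule is violated.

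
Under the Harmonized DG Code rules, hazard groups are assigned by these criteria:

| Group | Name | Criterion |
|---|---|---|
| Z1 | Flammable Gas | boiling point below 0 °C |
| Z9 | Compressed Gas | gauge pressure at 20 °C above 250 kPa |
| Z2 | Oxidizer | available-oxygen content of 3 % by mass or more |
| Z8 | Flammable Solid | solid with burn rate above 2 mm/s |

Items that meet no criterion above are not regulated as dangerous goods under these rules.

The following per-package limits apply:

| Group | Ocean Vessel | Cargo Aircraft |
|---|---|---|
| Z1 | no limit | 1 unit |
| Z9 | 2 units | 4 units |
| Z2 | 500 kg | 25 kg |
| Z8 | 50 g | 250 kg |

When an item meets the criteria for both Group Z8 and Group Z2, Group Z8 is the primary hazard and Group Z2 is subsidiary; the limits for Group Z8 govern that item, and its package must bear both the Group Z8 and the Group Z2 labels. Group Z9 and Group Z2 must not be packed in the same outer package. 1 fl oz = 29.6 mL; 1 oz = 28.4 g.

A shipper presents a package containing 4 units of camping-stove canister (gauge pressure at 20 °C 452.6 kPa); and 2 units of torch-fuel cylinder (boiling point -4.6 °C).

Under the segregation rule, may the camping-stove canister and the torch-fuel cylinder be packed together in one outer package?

Camping-stove canister: gauge pressure at 20 °C 452.6 kPa > 250 kPa → Group Z9 (Compressed Gas).
With boiling point -4.6 °C (< 0 °C), the torch-fuel cylinder falls in Group Z1.
No segregation rule bars Group Z9 with Group Z1.

Yes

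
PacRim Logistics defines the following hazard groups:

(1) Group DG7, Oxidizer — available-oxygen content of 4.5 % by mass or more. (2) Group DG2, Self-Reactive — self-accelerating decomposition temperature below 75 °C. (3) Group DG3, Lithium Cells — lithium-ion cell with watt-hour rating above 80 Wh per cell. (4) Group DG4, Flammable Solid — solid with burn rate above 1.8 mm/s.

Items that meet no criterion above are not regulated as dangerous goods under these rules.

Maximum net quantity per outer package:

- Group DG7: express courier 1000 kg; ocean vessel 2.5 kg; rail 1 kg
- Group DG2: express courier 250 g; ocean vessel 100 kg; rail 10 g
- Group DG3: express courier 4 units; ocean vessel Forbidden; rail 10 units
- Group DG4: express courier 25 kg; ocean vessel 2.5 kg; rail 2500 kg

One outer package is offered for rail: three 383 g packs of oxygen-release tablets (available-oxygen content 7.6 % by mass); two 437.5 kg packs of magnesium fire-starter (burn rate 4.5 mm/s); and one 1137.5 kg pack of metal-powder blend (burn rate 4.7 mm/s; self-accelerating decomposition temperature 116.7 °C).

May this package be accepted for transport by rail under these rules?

Oxygen-release tablets: available-oxygen content 7.6 % by mass ≥ 4.5 % by mass → Group DG7 (Oxidizer).
The magnesium fire-starter has burn rate 4.5 mm/s, which is > 1.8 mm/s, so it is Group DG4 (Flammable Solid).
Burn rate 4.7 mm/s meets the Group DG4 criterion (Flammable Solid), so the metal-powder blend is Group DG4.
Group DG4 net quantity: (two 437.5 kg packs = 875 kg) + 1137.5 kg = 2012.5 kg.
That is within the Group DG4 rail limit of 2500 kg.
Group DG7 quantity: three 383 g packs = 1.149 kg.
1.149 kg exceeds the rail limit of 1 kg for Group DG7.

No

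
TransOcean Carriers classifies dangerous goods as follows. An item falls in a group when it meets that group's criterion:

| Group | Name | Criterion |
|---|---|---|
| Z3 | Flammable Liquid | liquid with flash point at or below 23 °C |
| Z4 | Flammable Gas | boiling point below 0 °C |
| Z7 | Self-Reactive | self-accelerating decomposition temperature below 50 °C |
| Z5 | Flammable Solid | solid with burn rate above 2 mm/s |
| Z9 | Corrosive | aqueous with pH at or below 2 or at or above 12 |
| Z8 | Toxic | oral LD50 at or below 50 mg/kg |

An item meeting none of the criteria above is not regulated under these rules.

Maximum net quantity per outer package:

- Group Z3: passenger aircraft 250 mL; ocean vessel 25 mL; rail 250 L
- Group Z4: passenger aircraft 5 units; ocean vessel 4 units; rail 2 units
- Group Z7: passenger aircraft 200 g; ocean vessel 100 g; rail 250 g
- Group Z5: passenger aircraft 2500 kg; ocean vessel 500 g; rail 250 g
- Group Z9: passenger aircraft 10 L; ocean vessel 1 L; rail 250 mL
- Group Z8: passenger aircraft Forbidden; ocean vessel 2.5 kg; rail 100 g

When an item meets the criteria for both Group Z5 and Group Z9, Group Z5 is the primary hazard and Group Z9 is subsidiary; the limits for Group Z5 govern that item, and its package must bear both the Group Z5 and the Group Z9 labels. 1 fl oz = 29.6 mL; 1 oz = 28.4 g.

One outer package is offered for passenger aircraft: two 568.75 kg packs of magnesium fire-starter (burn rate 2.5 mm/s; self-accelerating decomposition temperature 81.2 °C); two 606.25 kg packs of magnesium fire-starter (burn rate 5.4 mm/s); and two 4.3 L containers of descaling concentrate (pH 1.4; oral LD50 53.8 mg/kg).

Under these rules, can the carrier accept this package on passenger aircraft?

The magnesium fire-starter has burn rate 2.5 mm/s, which is > 2 mm/s, so it is Group Z5 (Flammable Solid).
With burn rate 5.4 mm/s (> 2 mm/s), the magnesium fire-starter falls in Group Z5.
Descaling concentrate: pH 1.4 ≤ 2 → Group Z9 (Corrosive).
Group Z5 net quantity: (two 568.75 kg packs = 1137.5 kg) + (two 606.25 kg packs = 1212.5 kg) = 2350 kg.
That is within the Group Z5 passenger aircraft limit of 2500 kg.
Group Z9 quantity: two 4.3 L containers = 8.6 L.
That is within the Group Z9 passenger aircraft limit of 10 L.
Every hazard group is within its passenger aircraft limit and no segregation rule is violated.

Yes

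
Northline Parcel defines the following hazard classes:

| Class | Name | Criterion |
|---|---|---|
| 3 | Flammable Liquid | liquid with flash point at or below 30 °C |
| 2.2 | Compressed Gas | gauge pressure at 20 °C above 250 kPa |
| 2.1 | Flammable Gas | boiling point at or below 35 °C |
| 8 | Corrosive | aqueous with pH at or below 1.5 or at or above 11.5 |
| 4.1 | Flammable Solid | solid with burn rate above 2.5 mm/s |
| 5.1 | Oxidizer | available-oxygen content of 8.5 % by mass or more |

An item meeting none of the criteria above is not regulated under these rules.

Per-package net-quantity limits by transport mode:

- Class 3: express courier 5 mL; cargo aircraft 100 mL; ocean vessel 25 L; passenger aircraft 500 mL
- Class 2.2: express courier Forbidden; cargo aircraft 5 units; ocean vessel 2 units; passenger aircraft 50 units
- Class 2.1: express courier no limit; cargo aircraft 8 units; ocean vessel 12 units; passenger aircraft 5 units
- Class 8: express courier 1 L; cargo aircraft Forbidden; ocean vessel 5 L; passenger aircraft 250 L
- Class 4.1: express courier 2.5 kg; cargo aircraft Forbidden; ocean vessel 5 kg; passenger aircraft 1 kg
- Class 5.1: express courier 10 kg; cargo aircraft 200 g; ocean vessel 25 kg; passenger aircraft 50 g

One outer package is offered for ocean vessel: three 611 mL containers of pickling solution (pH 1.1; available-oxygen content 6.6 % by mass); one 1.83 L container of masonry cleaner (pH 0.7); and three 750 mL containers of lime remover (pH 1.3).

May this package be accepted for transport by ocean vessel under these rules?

With pH 1.1 (≤ 1.5), the pickling solution falls in Class 8.
pH 0.7 meets the Class 8 criterion (Corrosive), so the masonry cleaner is Class 8.
Lime remover: pH 1.3 ≤ 1.5 → Class 8 (Corrosive).
Class 8 net quantity: (three 611 mL containers = 1.833 L) + 1.83 L + (three 750 mL containers = 2.25 L) = 5.913 L.
That exceeds the Class 8 ocean vessel limit of 5 L.

No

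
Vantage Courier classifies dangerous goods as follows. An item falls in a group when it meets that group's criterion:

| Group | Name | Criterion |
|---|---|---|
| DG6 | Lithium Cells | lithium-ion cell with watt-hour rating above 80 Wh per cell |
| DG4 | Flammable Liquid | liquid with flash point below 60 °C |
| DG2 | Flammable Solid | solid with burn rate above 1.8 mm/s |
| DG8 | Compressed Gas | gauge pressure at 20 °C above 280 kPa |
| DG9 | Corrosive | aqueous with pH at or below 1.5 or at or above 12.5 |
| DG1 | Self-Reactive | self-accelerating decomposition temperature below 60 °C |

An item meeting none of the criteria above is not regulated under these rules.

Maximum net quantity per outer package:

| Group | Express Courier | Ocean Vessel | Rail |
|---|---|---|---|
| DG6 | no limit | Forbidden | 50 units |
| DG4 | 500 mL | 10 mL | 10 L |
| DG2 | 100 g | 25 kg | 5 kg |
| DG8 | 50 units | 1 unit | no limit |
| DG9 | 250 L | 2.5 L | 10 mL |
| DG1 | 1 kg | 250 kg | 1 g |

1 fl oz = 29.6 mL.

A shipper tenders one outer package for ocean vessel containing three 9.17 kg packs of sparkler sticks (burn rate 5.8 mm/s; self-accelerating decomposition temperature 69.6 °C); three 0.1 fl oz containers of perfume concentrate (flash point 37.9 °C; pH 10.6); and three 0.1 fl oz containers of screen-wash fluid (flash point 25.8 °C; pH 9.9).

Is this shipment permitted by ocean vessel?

No

Sparkler sticks: burn rate 5.8 mm/s > 1.8 mm/s → Group DG2 (Flammable Solid).
The perfume concentrate has flash point 37.9 °C, which is < 60 °C, so it is Group DG4 (Flammable Liquid).
Flash point 25.8 °C meets the Group DG4 criterion (Flammable Liquid), so the screen-wash fluid is Group DG4.
Group DG2 quantity: three 9.17 kg packs = 27.51 kg.
That exceeds the Group DG2 ocean vessel limit of 25 kg.
Total Group DG4: (three 0.1 fl oz containers = 8.88 mL) + (three 0.1 fl oz containers = 8.88 mL) = 17.76 mL.
17.76 mL exceeds the ocean vessel limit of 10 mL for Group DG4.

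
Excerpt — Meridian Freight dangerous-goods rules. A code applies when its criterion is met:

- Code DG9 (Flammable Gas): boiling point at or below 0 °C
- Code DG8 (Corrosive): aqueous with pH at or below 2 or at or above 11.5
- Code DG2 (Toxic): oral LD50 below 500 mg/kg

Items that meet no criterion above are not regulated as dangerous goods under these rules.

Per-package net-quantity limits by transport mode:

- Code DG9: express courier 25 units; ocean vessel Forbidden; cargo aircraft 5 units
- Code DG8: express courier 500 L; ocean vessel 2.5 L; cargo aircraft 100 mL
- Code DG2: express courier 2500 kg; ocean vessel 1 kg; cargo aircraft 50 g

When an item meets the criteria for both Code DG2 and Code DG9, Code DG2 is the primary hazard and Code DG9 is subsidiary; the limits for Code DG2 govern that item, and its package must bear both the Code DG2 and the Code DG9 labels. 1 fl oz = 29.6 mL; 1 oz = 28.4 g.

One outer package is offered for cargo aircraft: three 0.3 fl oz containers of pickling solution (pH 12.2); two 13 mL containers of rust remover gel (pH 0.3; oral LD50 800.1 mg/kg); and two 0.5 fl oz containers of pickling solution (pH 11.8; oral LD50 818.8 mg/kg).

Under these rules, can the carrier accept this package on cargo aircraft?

Yes

pH 12.2 meets the Code DG8 criterion (Corrosive), so the pickling solution is Code DG8.
With pH 0.3 (≤ 2), the rust remover gel falls in Code DG8.
pH 11.8 meets the Code DG8 criterion (Corrosive), so the pickling solution is Code DG8.
Total Code DG8: (three 0.3 fl oz containers = 26.64 mL) + (two 13 mL containers = 26 mL) + (two 0.5 fl oz containers = 29.6 mL) = 82.24 mL.
82.24 mL is within the cargo aircraft limit of 100 mL for Code DG8.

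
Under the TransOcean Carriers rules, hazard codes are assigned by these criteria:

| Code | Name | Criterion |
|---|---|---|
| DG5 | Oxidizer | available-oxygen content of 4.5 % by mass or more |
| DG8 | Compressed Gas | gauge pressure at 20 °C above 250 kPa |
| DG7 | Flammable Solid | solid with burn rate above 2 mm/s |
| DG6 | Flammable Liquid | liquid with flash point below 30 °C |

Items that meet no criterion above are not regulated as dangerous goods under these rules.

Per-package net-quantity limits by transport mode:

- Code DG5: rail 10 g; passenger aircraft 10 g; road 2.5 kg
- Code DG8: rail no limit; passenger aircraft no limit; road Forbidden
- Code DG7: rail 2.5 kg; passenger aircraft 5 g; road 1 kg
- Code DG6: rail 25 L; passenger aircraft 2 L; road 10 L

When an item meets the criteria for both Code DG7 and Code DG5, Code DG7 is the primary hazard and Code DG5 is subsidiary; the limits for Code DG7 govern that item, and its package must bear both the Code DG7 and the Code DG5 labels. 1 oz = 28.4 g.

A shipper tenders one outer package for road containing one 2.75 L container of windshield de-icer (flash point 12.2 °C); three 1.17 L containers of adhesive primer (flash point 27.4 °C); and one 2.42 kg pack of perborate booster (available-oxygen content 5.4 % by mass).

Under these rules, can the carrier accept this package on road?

Yes

Windshield de-icer: flash point 12.2 °C < 30 °C → Code DG6 (Flammable Liquid).
Adhesive primer: flash point 27.4 °C < 30 °C → Code DG6 (Flammable Liquid).
The perborate booster has available-oxygen content 5.4 % by mass, which is ≥ 4.5 % by mass, so it is Code DG5 (Oxidizer).
Total Code DG6: 2.75 L + (three 1.17 L containers = 3.51 L) = 6.26 L.
6.26 L is within the road limit of 10 L for Code DG6.
Code DG5 quantity: 2.42 kg.
That is within the Code DG5 road limit of 2.5 kg.
Every hazard code is within its road limit and no segregation rule is violated.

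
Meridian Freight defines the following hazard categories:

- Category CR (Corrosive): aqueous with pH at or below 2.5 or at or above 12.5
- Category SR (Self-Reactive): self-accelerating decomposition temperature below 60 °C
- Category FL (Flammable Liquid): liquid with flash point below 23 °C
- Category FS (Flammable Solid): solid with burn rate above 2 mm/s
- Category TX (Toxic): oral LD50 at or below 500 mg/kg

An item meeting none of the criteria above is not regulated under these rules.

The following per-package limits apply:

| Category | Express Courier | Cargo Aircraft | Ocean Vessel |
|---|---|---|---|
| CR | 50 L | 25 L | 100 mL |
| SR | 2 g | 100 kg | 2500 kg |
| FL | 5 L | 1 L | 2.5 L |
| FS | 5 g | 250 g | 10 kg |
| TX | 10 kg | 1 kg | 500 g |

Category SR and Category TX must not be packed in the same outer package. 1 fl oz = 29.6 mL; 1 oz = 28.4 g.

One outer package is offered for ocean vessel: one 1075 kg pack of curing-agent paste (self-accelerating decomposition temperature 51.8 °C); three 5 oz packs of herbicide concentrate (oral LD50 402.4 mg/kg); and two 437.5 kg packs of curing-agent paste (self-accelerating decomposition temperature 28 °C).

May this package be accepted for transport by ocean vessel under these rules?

No

Self-accelerating decomposition temperature 51.8 °C meets the Category SR criterion (Self-Reactive), so the curing-agent paste is Category SR.
Herbicide concentrate: oral LD50 402.4 mg/kg ≤ 500 mg/kg → Category TX (Toxic).
The curing-agent paste has self-accelerating decomposition temperature 28 °C, which is < 60 °C, so it is Category SR (Self-Reactive).
Category SR net quantity: 1075 kg + (two 437.5 kg packs = 875 kg) = 1950 kg.
1950 kg is within the ocean vessel limit of 2500 kg for Category SR.
Category TX quantity: three 5 oz packs = 426 g.
426 g ≤ 500 g (ocean vessel limit, Category TX) — within limit.
Category SR and Category TX may not share an outer package.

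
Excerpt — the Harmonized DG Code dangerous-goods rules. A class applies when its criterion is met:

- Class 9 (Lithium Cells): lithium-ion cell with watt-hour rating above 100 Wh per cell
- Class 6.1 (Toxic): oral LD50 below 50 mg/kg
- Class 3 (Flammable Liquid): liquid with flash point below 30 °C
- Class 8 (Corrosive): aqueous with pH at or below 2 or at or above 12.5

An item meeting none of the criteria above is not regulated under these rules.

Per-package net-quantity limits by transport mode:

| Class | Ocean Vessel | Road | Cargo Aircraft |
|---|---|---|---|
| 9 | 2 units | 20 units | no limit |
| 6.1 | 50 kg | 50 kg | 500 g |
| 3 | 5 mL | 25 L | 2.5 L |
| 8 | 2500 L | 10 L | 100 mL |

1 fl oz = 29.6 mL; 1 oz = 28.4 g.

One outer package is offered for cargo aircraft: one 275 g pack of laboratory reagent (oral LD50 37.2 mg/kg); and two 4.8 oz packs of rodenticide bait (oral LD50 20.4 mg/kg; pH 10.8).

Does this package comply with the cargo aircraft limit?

Oral LD50 37.2 mg/kg meets the Class 6.1 criterion (Toxic), so the laboratory reagent is Class 6.1.
Rodenticide bait: oral LD50 20.4 mg/kg < 50 mg/kg → Class 6.1 (Toxic).
Class 6.1 net quantity: 275 g + (two 4.8 oz packs = 272.64 g) = 547.64 g.
547.64 g > 500 g (cargo aircraft limit, Class 6.1) — over the limit.

No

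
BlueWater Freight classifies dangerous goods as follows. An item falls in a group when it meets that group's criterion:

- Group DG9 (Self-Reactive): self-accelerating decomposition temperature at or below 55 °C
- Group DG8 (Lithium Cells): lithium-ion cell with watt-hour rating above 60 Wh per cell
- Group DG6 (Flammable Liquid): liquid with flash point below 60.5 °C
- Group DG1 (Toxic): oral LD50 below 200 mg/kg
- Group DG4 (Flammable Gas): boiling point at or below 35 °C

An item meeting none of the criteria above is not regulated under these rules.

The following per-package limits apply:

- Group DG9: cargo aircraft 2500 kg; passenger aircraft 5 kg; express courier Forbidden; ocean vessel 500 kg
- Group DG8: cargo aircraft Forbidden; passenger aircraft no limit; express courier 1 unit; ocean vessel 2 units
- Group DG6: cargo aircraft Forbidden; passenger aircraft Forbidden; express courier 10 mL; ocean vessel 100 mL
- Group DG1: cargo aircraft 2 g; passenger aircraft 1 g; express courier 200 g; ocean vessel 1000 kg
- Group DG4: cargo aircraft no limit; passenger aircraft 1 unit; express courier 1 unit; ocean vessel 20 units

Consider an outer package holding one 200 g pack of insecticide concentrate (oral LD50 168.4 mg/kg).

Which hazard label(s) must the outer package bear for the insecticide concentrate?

With oral LD50 168.4 mg/kg (< 200 mg/kg), the insecticide concentrate falls in Group DG1.
Only the Group DG1 label is required.

Group DG1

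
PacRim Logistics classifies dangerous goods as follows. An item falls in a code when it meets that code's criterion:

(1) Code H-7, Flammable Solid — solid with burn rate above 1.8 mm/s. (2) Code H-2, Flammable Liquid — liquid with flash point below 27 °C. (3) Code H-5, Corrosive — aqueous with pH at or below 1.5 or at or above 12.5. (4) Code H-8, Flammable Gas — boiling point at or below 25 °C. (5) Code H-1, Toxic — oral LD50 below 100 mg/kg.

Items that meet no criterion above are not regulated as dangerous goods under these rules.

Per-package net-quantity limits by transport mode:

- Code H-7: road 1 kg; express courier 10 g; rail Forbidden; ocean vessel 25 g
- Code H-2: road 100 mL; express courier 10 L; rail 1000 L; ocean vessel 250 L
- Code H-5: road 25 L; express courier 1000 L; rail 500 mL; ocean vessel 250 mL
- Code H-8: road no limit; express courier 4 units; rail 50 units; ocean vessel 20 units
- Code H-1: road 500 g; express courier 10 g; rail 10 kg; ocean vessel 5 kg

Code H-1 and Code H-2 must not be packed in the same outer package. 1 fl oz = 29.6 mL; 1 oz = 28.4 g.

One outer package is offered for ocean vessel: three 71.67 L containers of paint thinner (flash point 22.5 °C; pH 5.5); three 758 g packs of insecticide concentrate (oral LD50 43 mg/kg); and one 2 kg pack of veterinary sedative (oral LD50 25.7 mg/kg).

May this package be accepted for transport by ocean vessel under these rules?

No

Paint thinner: flash point 22.5 °C < 27 °C → Code H-2 (Flammable Liquid).
With oral LD50 43 mg/kg (< 100 mg/kg), the insecticide concentrate falls in Code H-1.
Veterinary sedative: oral LD50 25.7 mg/kg < 100 mg/kg → Code H-1 (Toxic).
Code H-1 net quantity: (three 758 g packs = 2.274 kg) + 2 kg = 4.274 kg.
4.274 kg is within the ocean vessel limit of 5 kg for Code H-1.
Code H-2 quantity: three 71.67 L containers = 215.01 L.
215.01 L ≤ 250 L (ocean vessel limit, Code H-2) — within limit.
Code H-1 and Code H-2 may not share an outer package.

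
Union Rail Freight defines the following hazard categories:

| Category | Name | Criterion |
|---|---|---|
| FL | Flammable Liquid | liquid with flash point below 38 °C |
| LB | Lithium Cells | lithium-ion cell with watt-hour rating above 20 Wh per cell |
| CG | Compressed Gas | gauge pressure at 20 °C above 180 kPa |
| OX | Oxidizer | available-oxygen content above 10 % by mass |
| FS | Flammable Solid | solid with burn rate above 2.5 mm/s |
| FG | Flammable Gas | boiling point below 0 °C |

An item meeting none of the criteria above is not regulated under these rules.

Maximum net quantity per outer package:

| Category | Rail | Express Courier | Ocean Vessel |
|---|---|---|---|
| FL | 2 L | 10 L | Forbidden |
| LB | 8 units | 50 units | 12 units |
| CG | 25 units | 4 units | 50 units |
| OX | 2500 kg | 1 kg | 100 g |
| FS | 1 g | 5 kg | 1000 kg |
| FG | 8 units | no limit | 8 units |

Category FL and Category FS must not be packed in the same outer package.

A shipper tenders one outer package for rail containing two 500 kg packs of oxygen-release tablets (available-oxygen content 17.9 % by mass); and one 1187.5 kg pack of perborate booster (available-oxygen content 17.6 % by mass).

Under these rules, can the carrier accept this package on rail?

Yes

Oxygen-release tablets: available-oxygen content 17.9 % by mass > 10 % by mass → Category OX (Oxidizer).
The perborate booster has available-oxygen content 17.6 % by mass, which is > 10 % by mass, so it is Category OX (Oxidizer).
Category OX net quantity: (two 500 kg packs = 1000 kg) + 1187.5 kg = 2187.5 kg.
2187.5 kg is within the rail limit of 2500 kg for Category OX.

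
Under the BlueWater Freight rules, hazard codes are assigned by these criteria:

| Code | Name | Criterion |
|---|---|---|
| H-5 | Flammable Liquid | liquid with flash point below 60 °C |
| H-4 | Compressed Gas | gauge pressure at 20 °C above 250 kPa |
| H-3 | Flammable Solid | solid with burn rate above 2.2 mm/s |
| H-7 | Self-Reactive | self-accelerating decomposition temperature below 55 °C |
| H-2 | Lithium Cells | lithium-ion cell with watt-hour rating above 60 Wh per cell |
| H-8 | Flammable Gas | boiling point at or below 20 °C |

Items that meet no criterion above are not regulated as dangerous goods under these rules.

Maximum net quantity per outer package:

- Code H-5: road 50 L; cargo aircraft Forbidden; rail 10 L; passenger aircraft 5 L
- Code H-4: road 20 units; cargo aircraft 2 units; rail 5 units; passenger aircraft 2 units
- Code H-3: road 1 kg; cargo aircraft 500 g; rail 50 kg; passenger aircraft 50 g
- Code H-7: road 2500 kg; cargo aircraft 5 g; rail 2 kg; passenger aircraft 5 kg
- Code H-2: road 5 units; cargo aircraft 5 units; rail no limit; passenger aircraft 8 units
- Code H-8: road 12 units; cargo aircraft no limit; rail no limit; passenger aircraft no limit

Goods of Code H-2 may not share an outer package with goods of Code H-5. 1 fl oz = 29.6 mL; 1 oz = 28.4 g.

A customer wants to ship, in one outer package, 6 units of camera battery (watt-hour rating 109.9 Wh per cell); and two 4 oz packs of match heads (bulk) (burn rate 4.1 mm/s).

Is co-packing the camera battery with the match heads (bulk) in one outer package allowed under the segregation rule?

Yes

Watt-hour rating 109.9 Wh per cell meets the Code H-2 criterion (Lithium Cells), so the camera battery is Code H-2.
With burn rate 4.1 mm/s (> 2.2 mm/s), the match heads (bulk) fall in Code H-3.
No segregation rule bars Code H-2 with Code H-3.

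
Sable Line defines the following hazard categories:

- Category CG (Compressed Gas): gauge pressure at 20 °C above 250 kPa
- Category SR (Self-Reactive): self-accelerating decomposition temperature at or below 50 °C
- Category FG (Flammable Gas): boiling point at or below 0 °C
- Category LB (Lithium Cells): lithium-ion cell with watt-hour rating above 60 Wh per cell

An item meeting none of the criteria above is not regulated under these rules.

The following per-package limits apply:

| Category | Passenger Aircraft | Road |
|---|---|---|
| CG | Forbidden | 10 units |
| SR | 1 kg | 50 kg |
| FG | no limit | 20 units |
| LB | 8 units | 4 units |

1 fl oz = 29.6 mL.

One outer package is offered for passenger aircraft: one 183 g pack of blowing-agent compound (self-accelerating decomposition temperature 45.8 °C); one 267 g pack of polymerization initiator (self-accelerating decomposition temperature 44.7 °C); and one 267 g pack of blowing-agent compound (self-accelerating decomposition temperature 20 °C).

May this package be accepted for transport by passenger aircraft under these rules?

Yes

With self-accelerating decomposition temperature 45.8 °C (≤ 50 °C), the blowing-agent compound falls in Category SR.
With self-accelerating decomposition temperature 44.7 °C (≤ 50 °C), the polymerization initiator falls in Category SR.
With self-accelerating decomposition temperature 20 °C (≤ 50 °C), the blowing-agent compound falls in Category SR.
Total Category SR: 183 g + 267 g + 267 g = 717 g.
That is within the Category SR passenger aircraft limit of 1 kg.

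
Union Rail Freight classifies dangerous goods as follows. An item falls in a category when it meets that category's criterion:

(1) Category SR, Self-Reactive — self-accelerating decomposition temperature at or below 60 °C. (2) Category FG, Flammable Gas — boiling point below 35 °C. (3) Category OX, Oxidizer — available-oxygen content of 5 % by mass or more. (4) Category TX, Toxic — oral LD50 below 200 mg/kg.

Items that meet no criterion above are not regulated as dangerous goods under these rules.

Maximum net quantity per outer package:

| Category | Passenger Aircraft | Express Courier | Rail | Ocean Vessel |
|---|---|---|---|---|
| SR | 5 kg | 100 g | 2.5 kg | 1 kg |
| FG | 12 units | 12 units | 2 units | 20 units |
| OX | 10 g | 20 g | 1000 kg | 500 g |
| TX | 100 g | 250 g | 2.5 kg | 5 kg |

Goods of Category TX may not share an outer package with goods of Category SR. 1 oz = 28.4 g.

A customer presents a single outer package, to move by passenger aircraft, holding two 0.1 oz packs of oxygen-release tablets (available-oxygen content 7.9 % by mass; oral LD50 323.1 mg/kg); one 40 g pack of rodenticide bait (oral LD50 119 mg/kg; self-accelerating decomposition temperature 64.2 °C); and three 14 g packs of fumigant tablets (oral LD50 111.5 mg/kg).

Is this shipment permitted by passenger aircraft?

With available-oxygen content 7.9 % by mass (≥ 5 % by mass), the oxygen-release tablets fall in Category OX.
Rodenticide bait: oral LD50 119 mg/kg < 200 mg/kg → Category TX (Toxic).
The fumigant tablets have oral LD50 111.5 mg/kg, which is < 200 mg/kg, so they are Category TX (Toxic).
Category TX net quantity: 40 g + (three 14 g packs = 42 g) = 82 g.
82 g ≤ 100 g (passenger aircraft limit, Category TX) — within limit.
Category OX quantity: two 0.1 oz packs = 5.68 g.
5.68 g ≤ 10 g (passenger aircraft limit, Category OX) — within limit.
The segregation rule (Category TX with Category SR) does not apply to Category TX with Category OX.
Every hazard category is within its passenger aircraft limit and no segregation rule is violated.

Yes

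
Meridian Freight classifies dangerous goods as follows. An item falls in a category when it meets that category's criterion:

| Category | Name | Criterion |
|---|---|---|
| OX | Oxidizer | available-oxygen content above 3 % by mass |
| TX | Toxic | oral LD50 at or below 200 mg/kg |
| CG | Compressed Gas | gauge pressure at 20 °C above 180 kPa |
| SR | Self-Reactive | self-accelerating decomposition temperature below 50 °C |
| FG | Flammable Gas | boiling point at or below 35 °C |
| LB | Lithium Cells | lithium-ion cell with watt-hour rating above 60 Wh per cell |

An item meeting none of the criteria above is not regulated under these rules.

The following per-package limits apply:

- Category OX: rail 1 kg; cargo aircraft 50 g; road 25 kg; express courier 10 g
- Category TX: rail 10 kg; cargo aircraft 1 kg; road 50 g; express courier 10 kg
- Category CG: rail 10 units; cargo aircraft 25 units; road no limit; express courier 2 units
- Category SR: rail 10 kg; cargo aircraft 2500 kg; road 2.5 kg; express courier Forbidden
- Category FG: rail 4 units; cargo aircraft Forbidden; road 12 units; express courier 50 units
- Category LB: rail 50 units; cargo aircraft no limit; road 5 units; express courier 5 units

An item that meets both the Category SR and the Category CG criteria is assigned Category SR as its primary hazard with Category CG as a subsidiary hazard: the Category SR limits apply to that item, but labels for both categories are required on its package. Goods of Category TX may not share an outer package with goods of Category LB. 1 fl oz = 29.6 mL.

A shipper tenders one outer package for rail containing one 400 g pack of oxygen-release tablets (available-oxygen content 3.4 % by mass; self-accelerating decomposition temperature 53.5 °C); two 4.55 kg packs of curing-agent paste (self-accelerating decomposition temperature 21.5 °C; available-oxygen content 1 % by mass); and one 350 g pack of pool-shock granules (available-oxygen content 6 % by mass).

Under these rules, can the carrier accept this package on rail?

Oxygen-release tablets: available-oxygen content 3.4 % by mass > 3 % by mass → Category OX (Oxidizer).
Self-accelerating decomposition temperature 21.5 °C meets the Category SR criterion (Self-Reactive), so the curing-agent paste is Category SR.
Available-oxygen content 6 % by mass meets the Category OX criterion (Oxidizer), so the pool-shock granules are Category OX.
Total Category OX: 400 g + 350 g = 750 g.
750 g is within the rail limit of 1 kg for Category OX.
Category SR quantity: two 4.55 kg packs = 9.1 kg.
That is within the Category SR rail limit of 10 kg.
The segregation rule (Category TX with Category LB) does not apply to Category OX with Category SR.
Every hazard category is within its rail limit and no segregation rule is violated.

Yes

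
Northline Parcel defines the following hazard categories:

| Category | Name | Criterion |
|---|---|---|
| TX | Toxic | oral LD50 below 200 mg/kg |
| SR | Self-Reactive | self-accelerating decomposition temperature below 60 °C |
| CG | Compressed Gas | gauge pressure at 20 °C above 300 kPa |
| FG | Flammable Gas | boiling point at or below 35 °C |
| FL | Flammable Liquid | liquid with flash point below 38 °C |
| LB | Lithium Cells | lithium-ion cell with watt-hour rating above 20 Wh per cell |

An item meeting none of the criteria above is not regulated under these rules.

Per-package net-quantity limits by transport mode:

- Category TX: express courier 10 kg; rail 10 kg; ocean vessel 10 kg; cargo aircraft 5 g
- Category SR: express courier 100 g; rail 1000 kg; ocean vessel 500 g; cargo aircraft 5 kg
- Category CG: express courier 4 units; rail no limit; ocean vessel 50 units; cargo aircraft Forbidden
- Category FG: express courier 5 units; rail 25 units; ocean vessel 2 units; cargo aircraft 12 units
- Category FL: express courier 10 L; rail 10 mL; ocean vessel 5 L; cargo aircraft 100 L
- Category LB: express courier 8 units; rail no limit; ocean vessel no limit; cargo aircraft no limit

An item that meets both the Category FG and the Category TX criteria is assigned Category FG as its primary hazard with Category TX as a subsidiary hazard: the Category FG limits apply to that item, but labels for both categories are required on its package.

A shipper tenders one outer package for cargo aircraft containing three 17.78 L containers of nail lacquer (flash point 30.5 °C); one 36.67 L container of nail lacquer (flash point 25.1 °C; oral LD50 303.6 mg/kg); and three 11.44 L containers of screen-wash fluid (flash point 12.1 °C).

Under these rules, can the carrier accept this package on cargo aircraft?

Flash point 30.5 °C meets the Category FL criterion (Flammable Liquid), so the nail lacquer is Category FL.
Nail lacquer: flash point 25.1 °C < 38 °C → Category FL (Flammable Liquid).
With flash point 12.1 °C (< 38 °C), the screen-wash fluid falls in Category FL.
Total Category FL: (three 17.78 L containers = 53.34 L) + 36.67 L + (three 11.44 L containers = 34.32 L) = 124.33 L.
That exceeds the Category FL cargo aircraft limit of 100 L.

No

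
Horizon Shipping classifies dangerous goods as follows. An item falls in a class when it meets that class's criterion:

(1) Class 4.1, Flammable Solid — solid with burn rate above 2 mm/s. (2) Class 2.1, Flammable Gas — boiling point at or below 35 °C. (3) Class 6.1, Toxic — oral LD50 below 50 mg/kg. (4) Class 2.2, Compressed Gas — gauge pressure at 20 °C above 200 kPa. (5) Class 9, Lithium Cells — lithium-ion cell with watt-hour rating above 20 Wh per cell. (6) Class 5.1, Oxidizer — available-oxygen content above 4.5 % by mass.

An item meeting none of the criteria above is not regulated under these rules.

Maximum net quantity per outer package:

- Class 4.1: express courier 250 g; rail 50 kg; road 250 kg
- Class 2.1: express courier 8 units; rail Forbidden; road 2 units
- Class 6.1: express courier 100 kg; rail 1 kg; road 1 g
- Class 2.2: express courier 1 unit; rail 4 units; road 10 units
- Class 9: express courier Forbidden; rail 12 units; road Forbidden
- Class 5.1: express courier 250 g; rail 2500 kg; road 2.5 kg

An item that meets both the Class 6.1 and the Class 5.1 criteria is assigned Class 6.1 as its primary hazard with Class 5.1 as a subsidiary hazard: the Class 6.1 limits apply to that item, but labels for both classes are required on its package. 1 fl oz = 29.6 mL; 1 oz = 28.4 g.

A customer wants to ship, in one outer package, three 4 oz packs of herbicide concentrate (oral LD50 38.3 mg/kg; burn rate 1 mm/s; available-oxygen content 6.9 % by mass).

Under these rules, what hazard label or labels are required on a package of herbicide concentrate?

Class 5.1 and 6.1

The herbicide concentrate has oral LD50 38.3 mg/kg, which is < 50 mg/kg, so it is Class 6.1 (Toxic).
With available-oxygen content 6.9 % by mass (> 4.5 % by mass), the herbicide concentrate falls in Class 5.1.
By the precedence rule Class 6.1 is primary and Class 5.1 is subsidiary, and that rule requires both labels on the package.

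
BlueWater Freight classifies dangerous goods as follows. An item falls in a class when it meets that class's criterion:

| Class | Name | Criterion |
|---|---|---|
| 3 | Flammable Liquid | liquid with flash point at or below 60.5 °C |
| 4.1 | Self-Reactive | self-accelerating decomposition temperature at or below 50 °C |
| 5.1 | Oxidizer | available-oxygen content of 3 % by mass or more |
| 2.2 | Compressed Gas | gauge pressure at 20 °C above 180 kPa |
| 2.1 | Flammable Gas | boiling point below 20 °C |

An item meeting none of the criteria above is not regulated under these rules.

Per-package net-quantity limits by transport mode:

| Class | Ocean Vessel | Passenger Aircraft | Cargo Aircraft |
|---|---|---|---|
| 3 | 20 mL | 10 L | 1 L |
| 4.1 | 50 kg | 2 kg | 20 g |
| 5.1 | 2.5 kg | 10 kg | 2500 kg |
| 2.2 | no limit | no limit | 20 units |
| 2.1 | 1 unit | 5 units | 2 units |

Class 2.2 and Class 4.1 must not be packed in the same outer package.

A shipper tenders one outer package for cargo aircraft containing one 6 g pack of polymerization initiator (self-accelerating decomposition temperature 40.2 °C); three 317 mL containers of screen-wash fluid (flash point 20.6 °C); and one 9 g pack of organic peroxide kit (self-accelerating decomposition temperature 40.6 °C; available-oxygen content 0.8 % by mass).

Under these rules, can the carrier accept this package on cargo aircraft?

Yes

Self-accelerating decomposition temperature 40.2 °C meets the Class 4.1 criterion (Self-Reactive), so the polymerization initiator is Class 4.1.
Screen-wash fluid: flash point 20.6 °C ≤ 60.5 °C → Class 3 (Flammable Liquid).
The organic peroxide kit has self-accelerating decomposition temperature 40.6 °C, which is ≤ 50 °C, so it is Class 4.1 (Self-Reactive).
Total Class 4.1: 6 g + 9 g = 15 g.
15 g ≤ 20 g (cargo aircraft limit, Class 4.1) — within limit.
Class 3 quantity: three 317 mL containers = 951 mL.
951 mL is within the cargo aircraft limit of 1 L for Class 3.
The segregation rule (Class 2.2 with Class 4.1) does not apply to Class 4.1 with Class 3.
Every hazard class is within its cargo aircraft limit and no segregation rule is violated.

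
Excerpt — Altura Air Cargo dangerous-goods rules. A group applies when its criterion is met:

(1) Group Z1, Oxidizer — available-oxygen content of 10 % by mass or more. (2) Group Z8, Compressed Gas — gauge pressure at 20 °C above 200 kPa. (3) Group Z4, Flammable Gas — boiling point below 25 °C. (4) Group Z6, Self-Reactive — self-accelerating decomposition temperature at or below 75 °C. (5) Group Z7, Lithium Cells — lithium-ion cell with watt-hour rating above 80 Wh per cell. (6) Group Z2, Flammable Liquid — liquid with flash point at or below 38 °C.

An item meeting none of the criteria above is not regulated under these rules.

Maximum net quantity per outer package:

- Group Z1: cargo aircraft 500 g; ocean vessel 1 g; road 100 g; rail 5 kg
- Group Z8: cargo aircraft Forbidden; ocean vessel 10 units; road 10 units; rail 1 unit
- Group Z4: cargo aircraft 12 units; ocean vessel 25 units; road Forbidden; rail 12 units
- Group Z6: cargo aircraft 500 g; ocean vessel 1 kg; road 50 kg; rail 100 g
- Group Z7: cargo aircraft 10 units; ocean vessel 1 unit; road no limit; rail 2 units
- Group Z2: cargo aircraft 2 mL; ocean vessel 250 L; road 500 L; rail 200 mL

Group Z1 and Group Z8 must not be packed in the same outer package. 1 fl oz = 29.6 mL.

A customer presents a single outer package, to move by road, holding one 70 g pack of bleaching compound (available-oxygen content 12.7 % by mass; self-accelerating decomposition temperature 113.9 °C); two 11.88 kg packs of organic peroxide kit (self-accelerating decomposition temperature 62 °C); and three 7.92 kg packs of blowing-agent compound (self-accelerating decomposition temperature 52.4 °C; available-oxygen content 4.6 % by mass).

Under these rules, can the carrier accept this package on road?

Yes

With available-oxygen content 12.7 % by mass (≥ 10 % by mass), the bleaching compound falls in Group Z1.
Self-accelerating decomposition temperature 62 °C meets the Group Z6 criterion (Self-Reactive), so the organic peroxide kit is Group Z6.
Blowing-agent compound: self-accelerating decomposition temperature 52.4 °C ≤ 75 °C → Group Z6 (Self-Reactive).
Group Z1 quantity: 70 g.
70 g ≤ 100 g (road limit, Group Z1) — within limit.
Total Group Z6: (two 11.88 kg packs = 23.76 kg) + (three 7.92 kg packs = 23.76 kg) = 47.52 kg.
47.52 kg ≤ 50 kg (road limit, Group Z6) — within limit.
The segregation rule (Group Z1 with Group Z8) does not apply to Group Z1 with Group Z6.
Every hazard group is within its road limit and no segregation rule is violated.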